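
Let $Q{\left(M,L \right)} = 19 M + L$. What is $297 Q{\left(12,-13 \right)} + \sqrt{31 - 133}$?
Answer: $63855 + i \sqrt{102} \approx 63855.0 + 10.1 i$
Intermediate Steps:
$Q{\left(M,L \right)} = L + 19 M$
$297 Q{\left(12,-13 \right)} + \sqrt{31 - 133} = 297 \left(-13 + 19 \cdot 12\right) + \sqrt{31 - 133} = 297 \left(-13 + 228\right) + \sqrt{-102} = 297 \cdot 215 + i \sqrt{102} = 63855 + i \sqrt{102}$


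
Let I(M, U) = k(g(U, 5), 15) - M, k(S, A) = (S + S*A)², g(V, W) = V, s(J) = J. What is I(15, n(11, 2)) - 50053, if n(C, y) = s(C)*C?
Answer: 3698028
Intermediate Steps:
n(C, y) = C² (n(C, y) = C*C = C²)
k(S, A) = (S + A*S)²
I(M, U) = -M + 256*U² (I(M, U) = U²*(1 + 15)² - M = U²*16² - M = U²*256 - M = 256*U² - M = -M + 256*U²)
I(15, n(11, 2)) - 50053 = (-1*15 + 256*(11²)²) - 50053 = (-15 + 256*121²) - 50053 = (-15 + 256*14641) - 50053 = (-15 + 3748096) - 50053 = 3748081 - 50053 = 3698028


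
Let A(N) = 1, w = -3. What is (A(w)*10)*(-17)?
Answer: -170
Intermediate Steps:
(A(w)*10)*(-17) = (1*10)*(-17) = 10*(-17) = -170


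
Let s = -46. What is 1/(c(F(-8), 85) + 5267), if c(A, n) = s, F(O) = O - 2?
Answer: 1/5221 ≈ 0.00019153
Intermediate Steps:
F(O) = -2 + O
c(A, n) = -46
1/(c(F(-8), 85) + 5267) = 1/(-46 + 5267) = 1/5221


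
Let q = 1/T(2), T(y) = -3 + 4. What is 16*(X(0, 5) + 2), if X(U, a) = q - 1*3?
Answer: 0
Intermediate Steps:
T(y) = 1
q = 1 (q = 1/1 = 1)
X(U, a) = -2 (X(U, a) = 1 - 1*3 = 1 - 3 = -2)
16*(X(0, 5) + 2) = 16*(-2 + 2) = 16*0 = 0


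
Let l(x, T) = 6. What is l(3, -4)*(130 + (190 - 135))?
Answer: 1110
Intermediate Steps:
l(3, -4)*(130 + (190 - 135)) = 6*(130 + (190 - 135)) = 6*(130 + 55) = 6*185 = 1110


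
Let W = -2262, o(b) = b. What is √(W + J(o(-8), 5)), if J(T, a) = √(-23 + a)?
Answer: √(-2262 + 3*I*√2) ≈ 0.0446 + 47.56*I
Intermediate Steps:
√(W + J(o(-8), 5)) = √(-2262 + √(-23 + 5)) = √(-2262 + √(-18)) = √(-2262 + 3*I*√2)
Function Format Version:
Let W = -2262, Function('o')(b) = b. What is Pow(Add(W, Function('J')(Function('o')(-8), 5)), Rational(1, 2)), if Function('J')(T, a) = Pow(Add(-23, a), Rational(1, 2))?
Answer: Pow(Add(-2262, Mul(3, I, Pow(2, Rational(1, 2)))), Rational(1, 2)) ≈ Add(0.0446, Mul(47.560, I))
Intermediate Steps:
Pow(Add(W, Function('J')(Function('o')(-8), 5)), Rational(1, 2)) = Pow(Add(-2262, Pow(Add(-23, 5), Rational(1, 2))), Rational(1, 2)) = Pow(Add(-2262, Pow(-18, Rational(1, 2))), Rational(1, 2)) = Pow(Add(-2262, Mul(3, I, Pow(2, Rational(1, 2)))), Rational(1, 2))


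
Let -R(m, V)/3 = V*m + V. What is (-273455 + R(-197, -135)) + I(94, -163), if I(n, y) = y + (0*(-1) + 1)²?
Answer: -352997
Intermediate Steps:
I(n, y) = 1 + y (I(n, y) = y + (0 + 1)² = y + 1² = y + 1 = 1 + y)
R(m, V) = -3*V - 3*V*m (R(m, V) = -3*(V*m + V) = -3*(V + V*m) = -3*V - 3*V*m)
(-273455 + R(-197, -135)) + I(94, -163) = (-273455 - 3*(-135)*(1 - 197)) + (1 - 163) = (-273455 - 3*(-135)*(-196)) - 162 = (-273455 - 79380) - 162 = -352835 - 162 = -352997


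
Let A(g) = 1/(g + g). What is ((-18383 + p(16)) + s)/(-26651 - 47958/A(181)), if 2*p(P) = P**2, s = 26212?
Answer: -7957/17387447 ≈ -0.00045763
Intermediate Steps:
A(g) = 1/(2*g)
p(P) = P**2/2
((-18383 + p(16)) + s)/(-26651 - 47958/A(181)) = ((-18383 + (1/2)*16**2) + 26212)/(-26651 - 47958/((1/2)/181)) = ((-18383 + (1/2)*256) + 26212)/(-26651 - 47958/((1/2)*(1/181))) = ((-18383 + 128) + 26212)/(-26651 - 47958/1/362) = (-18255 + 26212)/(-26651 - 47958*362) = 7957/(-26651 - 17360796) = 7957/(-17387447) = 7957*(-1/17387447) = -7957/17387447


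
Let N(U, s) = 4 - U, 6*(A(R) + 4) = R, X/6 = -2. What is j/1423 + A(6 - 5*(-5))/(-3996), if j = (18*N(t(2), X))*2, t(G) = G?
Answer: 1716311/34117848 ≈ 0.050305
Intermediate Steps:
X = -12 (X = 6*(-2) = -12)
A(R) = -4 + R/6
j = 72 (j = (18*(4 - 1*2))*2 = (18*(4 - 2))*2 = (18*2)*2 = 36*2 = 72)
j/1423 + A(6 - 5*(-5))/(-3996) = 72/1423 + (-4 + (6 - 5*(-5))/6)/(-3996) = 72*(1/1423) + (-4 + (6 + 25)/6)*(-1/3996) = 72/1423 + (-4 + (1/6)*31)*(-1/3996) = 72/1423 + (-4 + 31/6)*(-1/3996) = 72/1423 + (7/6)*(-1/3996) = 72/1423 - 7/23976 = 1716311/34117848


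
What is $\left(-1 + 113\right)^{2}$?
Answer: $12544$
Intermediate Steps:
$\left(-1 + 113\right)^{2} = 112^{2} = 12544$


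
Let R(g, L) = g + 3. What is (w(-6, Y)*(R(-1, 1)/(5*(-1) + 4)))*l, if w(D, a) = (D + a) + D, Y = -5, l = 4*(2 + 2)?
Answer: 544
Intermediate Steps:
l = 16 (l = 4*4 = 16)
R(g, L) = 3 + g
w(D, a) = a + 2*D
(w(-6, Y)*(R(-1, 1)/(5*(-1) + 4)))*l = ((-5 + 2*(-6))*((3 - 1)/(5*(-1) + 4)))*16 = ((-5 - 12)*(2/(-5 + 4)))*16 = -34/(-1)*16 = -34*(-1)*16 = -17*(-2)*16 = 34*16 = 544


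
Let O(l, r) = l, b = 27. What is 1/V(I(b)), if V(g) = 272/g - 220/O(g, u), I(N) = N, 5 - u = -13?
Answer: 27/52 ≈ 0.51923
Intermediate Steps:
u = 18 (u = 5 - 1*(-13) = 5 + 13 = 18)
V(g) = 52/g (V(g) = 272/g - 220/g = 52/g)
1/V(I(b)) = 1/(52/27) = 27/52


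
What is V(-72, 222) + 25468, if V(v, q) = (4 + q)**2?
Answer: 76544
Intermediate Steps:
V(-72, 222) + 25468 = (4 + 222)**2 + 25468 = 226**2 + 25468 = 51076 + 25468 = 76544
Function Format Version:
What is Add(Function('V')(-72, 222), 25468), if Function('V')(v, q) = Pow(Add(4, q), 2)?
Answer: 76544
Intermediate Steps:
Add(Function('V')(-72, 222), 25468) = Add(Pow(Add(4, 222), 2), 25468) = Add(Pow(226, 2), 25468) = Add(51076, 25468) = 76544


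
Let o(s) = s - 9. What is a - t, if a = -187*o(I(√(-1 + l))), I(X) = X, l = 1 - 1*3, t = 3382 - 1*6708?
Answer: 5009 - 187*I*√3 ≈ 5009.0 - 323.89*I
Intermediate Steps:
t = -3326 (t = 3382 - 6708 = -3326)
l = -2 (l = 1 - 3 = -2)
o(s) = -9 + s
a = 1683 - 187*I*√3 (a = -187*(-9 + √(-1 - 2)) = -187*(-9 + √(-3)) = -187*(-9 + I*√3) = 1683 - 187*I*√3 ≈ 1683.0 - 323.89*I)
a - t = (1683 - 187*I*√3) - 1*(-3326) = (1683 - 187*I*√3) + 3326 = 5009 - 187*I*√3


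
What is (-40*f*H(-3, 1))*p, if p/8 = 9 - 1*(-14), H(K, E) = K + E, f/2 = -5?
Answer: -147200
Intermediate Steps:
f = -10 (f = 2*(-5) = -10)
H(K, E) = E + K
p = 184 (p = 8*(9 - 1*(-14)) = 8*(9 + 14) = 8*23 = 184)
(-40*f*H(-3, 1))*p = -(-400)*(1 - 3)*184 = -(-400)*(-2)*184 = -40*20*184 = -800*184 = -147200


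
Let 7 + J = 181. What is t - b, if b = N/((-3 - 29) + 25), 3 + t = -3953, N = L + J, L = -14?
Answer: -27532/7 ≈ -3933.1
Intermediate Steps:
J = 174 (J = -7 + 181 = 174)
N = 160 (N = -14 + 174 = 160)
t = -3956 (t = -3 - 3953 = -3956)
b = -160/7 (b = 160/((-3 - 29) + 25) = 160/(-32 + 25) = 160/(-7) = -⅐*160 = -160/7 ≈ -22.857)
t - b = -3956 - 1*(-160/7) = -3956 + 160/7 = -27532/7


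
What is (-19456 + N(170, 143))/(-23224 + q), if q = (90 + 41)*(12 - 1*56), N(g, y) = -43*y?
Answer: 25605/28988 ≈ 0.88330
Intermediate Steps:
q = -5764 (q = 131*(12 - 56) = 131*(-44) = -5764)
(-19456 + N(170, 143))/(-23224 + q) = (-19456 - 43*143)/(-23224 - 5764) = (-19456 - 6149)/(-28988) = -25605*(-1/28988) = 25605/28988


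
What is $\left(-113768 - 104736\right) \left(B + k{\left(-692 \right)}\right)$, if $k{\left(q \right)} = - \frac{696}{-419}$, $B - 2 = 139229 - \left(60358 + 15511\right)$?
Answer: $- \frac{5801144416496}{419} \approx -1.3845 \cdot 10^{10}$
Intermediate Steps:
$B = 63362$ ($B = 2 + \left(139229 - \left(60358 + 15511\right)\right) = 2 + \left(139229 - 75869\right) = 2 + 63360 = 63362$)
$k{\left(q \right)} = \frac{696}{419}$ ($k{\left(q \right)} = \left(-696\right) \left(- \frac{1}{419}\right) = \frac{696}{419}$)
$\left(-113768 - 104736\right) \left(B + k{\left(-692 \right)}\right) = \left(-113768 - 104736\right) \left(63362 + \frac{696}{419}\right) = \left(-218504\right) \frac{26549374}{419} = - \frac{5801144416496}{419}$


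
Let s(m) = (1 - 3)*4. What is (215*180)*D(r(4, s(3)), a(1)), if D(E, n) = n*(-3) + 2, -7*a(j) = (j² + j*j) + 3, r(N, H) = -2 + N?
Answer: 1122300/7 ≈ 1.6033e+5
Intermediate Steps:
s(m) = -8 (s(m) = -2*4 = -8)
a(j) = -3/7 - 2*j²/7 (a(j) = -((j² + j*j) + 3)/7 = -((j² + j²) + 3)/7 = -(2*j² + 3)/7 = -(3 + 2*j²)/7 = -3/7 - 2*j²/7)
D(E, n) = 2 - 3*n (D(E, n) = -3*n + 2 = 2 - 3*n)
(215*180)*D(r(4, s(3)), a(1)) = (215*180)*(2 - 3*(-3/7 - 2/7*1²)) = 38700*(2 - 3*(-3/7 - 2/7*1)) = 38700*(2 - 3*(-3/7 - 2/7)) = 38700*(2 - 3*(-5/7)) = 38700*(2 + 15/7) = 38700*(29/7) = 1122300/7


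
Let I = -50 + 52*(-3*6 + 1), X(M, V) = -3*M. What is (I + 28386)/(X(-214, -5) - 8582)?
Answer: -6863/1985 ≈ -3.4574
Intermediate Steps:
I = -934 (I = -50 + 52*(-18 + 1) = -50 + 52*(-17) = -50 - 884 = -934)
(I + 28386)/(X(-214, -5) - 8582) = (-934 + 28386)/(-3*(-214) - 8582) = 27452/(642 - 8582) = 27452/(-7940) = 27452*(-1/7940) = -6863/1985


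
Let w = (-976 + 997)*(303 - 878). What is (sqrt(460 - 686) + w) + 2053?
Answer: -10022 + I*sqrt(226) ≈ -10022.0 + 15.033*I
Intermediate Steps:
w = -12075 (w = 21*(-575) = -12075)
(sqrt(460 - 686) + w) + 2053 = (sqrt(460 - 686) - 12075) + 2053 = (sqrt(-226) - 12075) + 2053 = (I*sqrt(226) - 12075) + 2053 = (-12075 + I*sqrt(226)) + 2053 = -10022 + I*sqrt(226)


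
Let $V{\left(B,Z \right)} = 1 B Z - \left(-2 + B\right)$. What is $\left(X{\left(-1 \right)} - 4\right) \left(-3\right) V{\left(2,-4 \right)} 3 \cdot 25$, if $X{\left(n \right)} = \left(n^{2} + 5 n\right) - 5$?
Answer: $-23400$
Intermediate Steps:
$V{\left(B,Z \right)} = 2 - B + B Z$ ($V{\left(B,Z \right)} = B Z - \left(-2 + B\right) = 2 - B + B Z$)
$X{\left(n \right)} = -5 + n^{2} + 5 n$
$\left(X{\left(-1 \right)} - 4\right) \left(-3\right) V{\left(2,-4 \right)} 3 \cdot 25 = \left(\left(-5 + \left(-1\right)^{2} + 5 \left(-1\right)\right) - 4\right) \left(-3\right) \left(2 - 2 + 2 \left(-4\right)\right) 3 \cdot 25 = \left(\left(-5 + 1 - 5\right) - 4\right) \left(-3\right) \left(2 - 2 - 8\right) 3 \cdot 25 = \left(-9 - 4\right) \left(-3\right) \left(\left(-8\right) 3\right) 25 = \left(-13\right) \left(-3\right) \left(-24\right) 25 = 39 \left(-24\right) 25 = \left(-936\right) 25 = -23400$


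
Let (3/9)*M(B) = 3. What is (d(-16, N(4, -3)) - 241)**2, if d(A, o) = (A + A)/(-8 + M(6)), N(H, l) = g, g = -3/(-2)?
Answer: 74529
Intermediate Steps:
g = 3/2 (g = -3*(-1/2) = 3/2 ≈ 1.5000)
M(B) = 9 (M(B) = 3*3 = 9)
N(H, l) = 3/2
d(A, o) = 2*A (d(A, o) = (A + A)/(-8 + 9) = (2*A)/1 = (2*A)*1 = 2*A)
(d(-16, N(4, -3)) - 241)**2 = (2*(-16) - 241)**2 = (-32 - 241)**2 = (-273)**2 = 74529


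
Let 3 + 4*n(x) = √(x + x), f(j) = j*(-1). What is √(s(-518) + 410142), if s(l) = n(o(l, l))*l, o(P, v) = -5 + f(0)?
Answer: √(1642122 - 518*I*√10)/2 ≈ 640.73 - 0.31957*I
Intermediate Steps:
f(j) = -j
o(P, v) = -5 (o(P, v) = -5 - 1*0 = -5 + 0 = -5)
n(x) = -¾ + √2*√x/4 (n(x) = -¾ + √(x + x)/4 = -¾ + √(2*x)/4 = -¾ + (√2*√x)/4 = -¾ + √2*√x/4)
s(l) = l*(-¾ + I*√10/4) (s(l) = (-¾ + √2*√(-5)/4)*l = (-¾ + √2*(I*√5)/4)*l = (-¾ + I*√10/4)*l = l*(-¾ + I*√10/4))
√(s(-518) + 410142) = √((¼)*(-518)*(-3 + I*√10) + 410142) = √((777/2 - 259*I*√10/2) + 410142) = √(821061/2 - 259*I*√10/2)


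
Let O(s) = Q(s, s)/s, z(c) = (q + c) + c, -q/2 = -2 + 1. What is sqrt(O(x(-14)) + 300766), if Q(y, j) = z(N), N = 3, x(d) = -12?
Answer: 2*sqrt(676722)/3 ≈ 548.42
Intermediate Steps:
q = 2 (q = -2*(-2 + 1) = -2*(-1) = 2)
z(c) = 2 + 2*c (z(c) = (2 + c) + c = 2 + 2*c)
Q(y, j) = 8 (Q(y, j) = 2 + 2*3 = 2 + 6 = 8)
O(s) = 8/s
sqrt(O(x(-14)) + 300766) = sqrt(8/(-12) + 300766) = sqrt(8*(-1/12) + 300766) = sqrt(-2/3 + 300766) = sqrt(902296/3) = 2*sqrt(676722)/3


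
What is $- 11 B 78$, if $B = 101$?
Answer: $-86658$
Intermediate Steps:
$- 11 B 78 = \left(-11\right) 101 \cdot 78 = \left(-1111\right) 78 = -86658$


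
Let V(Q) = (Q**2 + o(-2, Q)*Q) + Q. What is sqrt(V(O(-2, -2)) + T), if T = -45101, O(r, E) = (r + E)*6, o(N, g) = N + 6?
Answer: I*sqrt(44645) ≈ 211.29*I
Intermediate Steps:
o(N, g) = 6 + N
O(r, E) = 6*E + 6*r (O(r, E) = (E + r)*6 = 6*E + 6*r)
V(Q) = Q**2 + 5*Q (V(Q) = (Q**2 + (6 - 2)*Q) + Q = (Q**2 + 4*Q) + Q = Q**2 + 5*Q)
sqrt(V(O(-2, -2)) + T) = sqrt((6*(-2) + 6*(-2))*(5 + (6*(-2) + 6*(-2))) - 45101) = sqrt((-12 - 12)*(5 + (-12 - 12)) - 45101) = sqrt(-24*(5 - 24) - 45101) = sqrt(-24*(-19) - 45101) = sqrt(456 - 45101) = sqrt(-44645) = I*sqrt(44645)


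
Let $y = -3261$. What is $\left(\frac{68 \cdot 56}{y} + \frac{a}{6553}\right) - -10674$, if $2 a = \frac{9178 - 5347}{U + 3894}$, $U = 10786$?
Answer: $\frac{6696173574797371}{627403616880} \approx 10673.0$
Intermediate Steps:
$a = \frac{3831}{29360}$ ($a = \frac{\left(9178 - 5347\right) \frac{1}{10786 + 3894}}{2} = \frac{3831 \cdot \frac{1}{14680}}{2} = \frac{1}{2} \cdot \frac{3831}{14680} = \frac{3831}{29360} \approx 0.13048$)
$\left(\frac{68 \cdot 56}{y} + \frac{a}{6553}\right) - -10674 = \left(\frac{68 \cdot 56}{-3261} + \frac{3831}{29360 \cdot 6553}\right) - -10674 = \left(3808 \left(- \frac{1}{3261}\right) + \frac{3831}{29360} \cdot \frac{1}{6553}\right) + 10674 = \left(- \frac{3808}{3261} + \frac{3831}{192396080}\right) + 10674 = - \frac{732631779749}{627403616880} + 10674 = \frac{6696173574797371}{627403616880}$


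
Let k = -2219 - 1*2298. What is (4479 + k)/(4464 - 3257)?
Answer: -38/1207 ≈ -0.031483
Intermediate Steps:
k = -4517 (k = -2219 - 2298 = -4517)
(4479 + k)/(4464 - 3257) = (4479 - 4517)/(4464 - 3257) = -38/1207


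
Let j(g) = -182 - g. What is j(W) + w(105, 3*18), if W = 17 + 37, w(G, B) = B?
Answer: -182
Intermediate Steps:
W = 54
j(W) + w(105, 3*18) = (-182 - 1*54) + 3*18 = (-182 - 54) + 54 = -236 + 54 = -182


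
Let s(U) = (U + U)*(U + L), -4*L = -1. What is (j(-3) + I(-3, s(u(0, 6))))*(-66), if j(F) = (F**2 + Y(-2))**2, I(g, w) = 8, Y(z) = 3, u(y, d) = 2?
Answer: -10032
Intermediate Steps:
L = 1/4 (L = -1/4*(-1) = 1/4 ≈ 0.25000)
s(U) = 2*U*(1/4 + U) (s(U) = (U + U)*(U + 1/4) = (2*U)*(1/4 + U) = 2*U*(1/4 + U))
j(F) = (3 + F**2)**2 (j(F) = (F**2 + 3)**2 = (3 + F**2)**2)
(j(-3) + I(-3, s(u(0, 6))))*(-66) = ((3 + (-3)**2)**2 + 8)*(-66) = ((3 + 9)**2 + 8)*(-66) = (12**2 + 8)*(-66) = (144 + 8)*(-66) = 152*(-66) = -10032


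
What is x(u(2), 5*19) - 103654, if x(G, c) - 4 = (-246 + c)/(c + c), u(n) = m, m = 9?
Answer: -19693651/190 ≈ -1.0365e+5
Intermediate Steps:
u(n) = 9
x(G, c) = 4 + (-246 + c)/(2*c) (x(G, c) = 4 + (-246 + c)/(c + c) = 4 + (-246 + c)/((2*c)) = 4 + (-246 + c)*(1/(2*c)) = 4 + (-246 + c)/(2*c))
x(u(2), 5*19) - 103654 = (9/2 - 123/(5*19)) - 103654 = (9/2 - 123/95) - 103654 = 609/190 - 103654 = -19693651/190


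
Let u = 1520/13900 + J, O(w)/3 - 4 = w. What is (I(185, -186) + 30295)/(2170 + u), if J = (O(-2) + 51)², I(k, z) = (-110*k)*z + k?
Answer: 883942700/1255427 ≈ 704.10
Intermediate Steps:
I(k, z) = k - 110*k*z (I(k, z) = -110*k*z + k = k - 110*k*z)
O(w) = 12 + 3*w
J = 3249 (J = ((12 + 3*(-2)) + 51)² = ((12 - 6) + 51)² = (6 + 51)² = 57² = 3249)
u = 2258131/695 (u = 1520/13900 + 3249 = 1520*(1/13900) + 3249 = 76/695 + 3249 = 2258131/695 ≈ 3249.1)
(I(185, -186) + 30295)/(2170 + u) = (185*(1 - 110*(-186)) + 30295)/(2170 + 2258131/695) = (185*(1 + 20460) + 30295)/(3766281/695) = (185*20461 + 30295)*(695/3766281) = (3785285 + 30295)*(695/3766281) = 3815580*(695/3766281) = 883942700/1255427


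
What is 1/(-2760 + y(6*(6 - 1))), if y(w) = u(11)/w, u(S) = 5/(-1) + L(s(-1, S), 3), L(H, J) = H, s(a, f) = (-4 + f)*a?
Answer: -5/13802 ≈ -0.00036227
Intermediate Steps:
s(a, f) = a*(-4 + f)
u(S) = -1 - S (u(S) = 5/(-1) - (-4 + S) = 5*(-1) + (4 - S) = -5 + (4 - S) = -1 - S)
y(w) = -12/w (y(w) = (-1 - 1*11)/w = (-1 - 11)/w = -12/w)
1/(-2760 + y(6*(6 - 1))) = 1/(-2760 - 12*1/(6*(6 - 1))) = 1/(-2760 - 12/(6*5)) = 1/(-2760 - 12/30) = 1/(-2760 - 12*1/30) = 1/(-2760 - ⅖) = 1/(-13802/5) = -5/13802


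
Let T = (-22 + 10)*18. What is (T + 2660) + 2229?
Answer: 4673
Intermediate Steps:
T = -216 (T = -12*18 = -216)
(T + 2660) + 2229 = (-216 + 2660) + 2229 = 2444 + 2229 = 4673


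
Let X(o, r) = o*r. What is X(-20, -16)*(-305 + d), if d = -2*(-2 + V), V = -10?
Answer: -89920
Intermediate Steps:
d = 24 (d = -2*(-2 - 10) = -2*(-12) = 24)
X(-20, -16)*(-305 + d) = (-20*(-16))*(-305 + 24) = 320*(-281) = -89920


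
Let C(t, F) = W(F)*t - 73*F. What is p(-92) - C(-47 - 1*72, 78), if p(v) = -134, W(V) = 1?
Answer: 5679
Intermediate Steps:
C(t, F) = t - 73*F (C(t, F) = 1*t - 73*F = t - 73*F)
p(-92) - C(-47 - 1*72, 78) = -134 - ((-47 - 1*72) - 73*78) = -134 - ((-47 - 72) - 5694) = -134 - (-119 - 5694) = -134 - 1*(-5813) = -134 + 5813 = 5679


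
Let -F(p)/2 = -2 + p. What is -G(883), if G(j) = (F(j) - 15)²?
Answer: -3157729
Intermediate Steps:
F(p) = 4 - 2*p (F(p) = -2*(-2 + p) = 4 - 2*p)
G(j) = (-11 - 2*j)² (G(j) = ((4 - 2*j) - 15)² = (-11 - 2*j)²)
-G(883) = -(11 + 2*883)² = -(11 + 1766)² = -1*1777² = -1*3157729 = -3157729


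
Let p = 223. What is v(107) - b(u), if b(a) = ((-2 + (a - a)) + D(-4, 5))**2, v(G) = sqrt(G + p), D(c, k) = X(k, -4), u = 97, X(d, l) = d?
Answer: -9 + sqrt(330) ≈ 9.1659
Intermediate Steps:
D(c, k) = k
v(G) = sqrt(223 + G) (v(G) = sqrt(G + 223) = sqrt(223 + G))
b(a) = 9 (b(a) = ((-2 + (a - a)) + 5)**2 = ((-2 + 0) + 5)**2 = (-2 + 5)**2 = 3**2 = 9)
v(107) - b(u) = sqrt(223 + 107) - 1*9 = sqrt(330) - 9 = -9 + sqrt(330)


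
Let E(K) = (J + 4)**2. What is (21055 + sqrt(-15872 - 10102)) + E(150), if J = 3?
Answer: 21104 + 3*I*sqrt(2886) ≈ 21104.0 + 161.16*I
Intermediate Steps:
E(K) = 49 (E(K) = (3 + 4)**2 = 7**2 = 49)
(21055 + sqrt(-15872 - 10102)) + E(150) = (21055 + sqrt(-15872 - 10102)) + 49 = (21055 + sqrt(-25974)) + 49 = (21055 + 3*I*sqrt(2886)) + 49 = 21104 + 3*I*sqrt(2886)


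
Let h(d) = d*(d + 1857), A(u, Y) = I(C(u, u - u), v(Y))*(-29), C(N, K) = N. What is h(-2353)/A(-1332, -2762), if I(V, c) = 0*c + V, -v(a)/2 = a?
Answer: 291772/9657 ≈ 30.214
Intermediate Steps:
v(a) = -2*a
I(V, c) = V (I(V, c) = 0 + V = V)
A(u, Y) = -29*u (A(u, Y) = u*(-29) = -29*u)
h(d) = d*(1857 + d)
h(-2353)/A(-1332, -2762) = (-2353*(1857 - 2353))/((-29*(-1332))) = -2353*(-496)/38628 = 1167088*(1/38628) = 291772/9657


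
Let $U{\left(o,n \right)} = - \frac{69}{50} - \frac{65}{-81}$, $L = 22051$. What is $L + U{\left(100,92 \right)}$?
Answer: $\frac{89304211}{4050} \approx 22050.0$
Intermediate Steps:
$U{\left(o,n \right)} = - \frac{2339}{4050}$ ($U{\left(o,n \right)} = \left(-69\right) \frac{1}{50} - - \frac{65}{81} = - \frac{69}{50} + \frac{65}{81} = - \frac{2339}{4050}$)
$L + U{\left(100,92 \right)} = 22051 - \frac{2339}{4050} = \frac{89304211}{4050}$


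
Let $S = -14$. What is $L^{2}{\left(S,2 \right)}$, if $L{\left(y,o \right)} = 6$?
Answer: $36$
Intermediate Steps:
$L^{2}{\left(S,2 \right)} = 6^{2} = 36$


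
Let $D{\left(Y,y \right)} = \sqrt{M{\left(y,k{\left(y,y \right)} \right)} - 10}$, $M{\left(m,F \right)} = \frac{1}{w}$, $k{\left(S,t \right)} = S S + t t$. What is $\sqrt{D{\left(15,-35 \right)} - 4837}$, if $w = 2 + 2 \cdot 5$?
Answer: $\frac{\sqrt{-174132 + 6 i \sqrt{357}}}{6} \approx 0.022639 + 69.549 i$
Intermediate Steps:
$k{\left(S,t \right)} = S^{2} + t^{2}$
$w = 12$ ($w = 2 + 10 = 12$)
$M{\left(m,F \right)} = \frac{1}{12}$
$D{\left(Y,y \right)} = \frac{i \sqrt{357}}{6}$ ($D{\left(Y,y \right)} = \sqrt{\frac{1}{12} - 10} = \sqrt{- \frac{119}{12}} = \frac{i \sqrt{357}}{6}$)
$\sqrt{D{\left(15,-35 \right)} - 4837} = \sqrt{\frac{i \sqrt{357}}{6} - 4837} = \sqrt{-4837 + \frac{i \sqrt{357}}{6}}$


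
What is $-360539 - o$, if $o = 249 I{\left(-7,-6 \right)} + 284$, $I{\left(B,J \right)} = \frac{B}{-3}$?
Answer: $-361404$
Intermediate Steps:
$I{\left(B,J \right)} = - \frac{B}{3}$ ($I{\left(B,J \right)} = B \left(- \frac{1}{3}\right) = - \frac{B}{3}$)
$o = 865$ ($o = 249 \left(\left(- \frac{1}{3}\right) \left(-7\right)\right) + 284 = 249 \cdot \frac{7}{3} + 284 = 581 + 284 = 865$)
$-360539 - o = -360539 - 865 = -361404$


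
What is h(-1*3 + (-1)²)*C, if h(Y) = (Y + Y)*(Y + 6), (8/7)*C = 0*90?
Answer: 0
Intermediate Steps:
C = 0 (C = 7*(0*90)/8 = (7/8)*0 = 0)
h(Y) = 2*Y*(6 + Y) (h(Y) = (2*Y)*(6 + Y) = 2*Y*(6 + Y))
h(-1*3 + (-1)²)*C = (2*(-1*3 + (-1)²)*(6 + (-1*3 + (-1)²)))*0 = (2*(-3 + 1)*(6 + (-3 + 1)))*0 = (2*(-2)*(6 - 2))*0 = (2*(-2)*4)*0 = -16*0 = 0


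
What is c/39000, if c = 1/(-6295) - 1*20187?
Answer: -63538583/122752500 ≈ -0.51762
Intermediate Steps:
c = -127077166/6295 (c = -1/6295 - 20187 = -127077166/6295 ≈ -20187.)
c/39000 = -127077166/6295/39000 = -127077166/6295*1/39000 = -63538583/122752500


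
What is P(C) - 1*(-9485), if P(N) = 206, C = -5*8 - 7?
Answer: 9691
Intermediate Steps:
C = -47 (C = -40 - 7 = -47)
P(C) - 1*(-9485) = 206 - 1*(-9485) = 206 + 9485 = 9691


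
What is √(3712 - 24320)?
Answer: 8*I*√322 ≈ 143.55*I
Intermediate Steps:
√(3712 - 24320) = √(-20608) = 8*I*√322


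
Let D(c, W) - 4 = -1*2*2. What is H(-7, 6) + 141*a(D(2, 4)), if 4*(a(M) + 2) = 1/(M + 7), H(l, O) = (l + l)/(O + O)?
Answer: -23363/84 ≈ -278.13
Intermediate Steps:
D(c, W) = 0 (D(c, W) = 4 - 1*2*2 = 4 - 2*2 = 4 - 4 = 0)
H(l, O) = l/O (H(l, O) = (2*l)/((2*O)) = (2*l)*(1/(2*O)) = l/O)
a(M) = -2 + 1/(4*(7 + M)) (a(M) = -2 + 1/(4*(M + 7)) = -2 + 1/(4*(7 + M)))
H(-7, 6) + 141*a(D(2, 4)) = -7/6 + 141*((-55 - 8*0)/(4*(7 + 0))) = -7*1/6 + 141*((1/4)*(-55 + 0)/7) = -7/6 + 141*((1/4)*(1/7)*(-55)) = -7/6 + 141*(-55/28) = -7/6 - 7755/28 = -23363/84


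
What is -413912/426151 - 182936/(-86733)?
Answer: 42058529840/36961354683 ≈ 1.1379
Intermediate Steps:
-413912/426151 - 182936/(-86733) = -413912*1/426151 - 182936*(-1/86733) = -413912/426151 + 182936/86733 = 42058529840/36961354683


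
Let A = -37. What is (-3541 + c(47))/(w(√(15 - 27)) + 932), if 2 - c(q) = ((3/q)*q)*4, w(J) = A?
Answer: -3551/895 ≈ -3.9676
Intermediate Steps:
w(J) = -37
c(q) = -10 (c(q) = 2 - (3/q)*q*4 = 2 - 3*4 = 2 - 1*12 = 2 - 12 = -10)
(-3541 + c(47))/(w(√(15 - 27)) + 932) = (-3541 - 10)/(-37 + 932) = -3551/895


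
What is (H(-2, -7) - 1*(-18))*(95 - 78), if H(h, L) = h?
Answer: 272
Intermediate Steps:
(H(-2, -7) - 1*(-18))*(95 - 78) = (-2 - 1*(-18))*(95 - 78) = (-2 + 18)*17 = 16*17 = 272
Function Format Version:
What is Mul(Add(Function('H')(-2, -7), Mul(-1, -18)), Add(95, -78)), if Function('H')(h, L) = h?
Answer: 272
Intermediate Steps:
Mul(Add(Function('H')(-2, -7), Mul(-1, -18)), Add(95, -78)) = Mul(Add(-2, Mul(-1, -18)), Add(95, -78)) = Mul(Add(-2, 18), 17) = Mul(16, 17) = 272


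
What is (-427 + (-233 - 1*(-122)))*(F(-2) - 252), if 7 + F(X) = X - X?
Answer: 139342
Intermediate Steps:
F(X) = -7 (F(X) = -7 + (X - X) = -7 + 0 = -7)
(-427 + (-233 - 1*(-122)))*(F(-2) - 252) = (-427 + (-233 - 1*(-122)))*(-7 - 252) = (-427 + (-233 + 122))*(-259) = (-427 - 111)*(-259) = -538*(-259) = 139342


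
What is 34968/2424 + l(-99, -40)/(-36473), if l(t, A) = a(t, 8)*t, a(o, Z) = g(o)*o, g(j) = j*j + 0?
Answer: -9648878540/3683773 ≈ -2619.3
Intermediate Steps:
g(j) = j² (g(j) = j² + 0 = j²)
a(o, Z) = o³ (a(o, Z) = o²*o = o³)
l(t, A) = t⁴ (l(t, A) = t³*t = t⁴)
34968/2424 + l(-99, -40)/(-36473) = 34968/2424 + (-99)⁴/(-36473) = 34968*(1/2424) + 96059601*(-1/36473) = 1457/101 - 96059601/36473 = -9648878540/3683773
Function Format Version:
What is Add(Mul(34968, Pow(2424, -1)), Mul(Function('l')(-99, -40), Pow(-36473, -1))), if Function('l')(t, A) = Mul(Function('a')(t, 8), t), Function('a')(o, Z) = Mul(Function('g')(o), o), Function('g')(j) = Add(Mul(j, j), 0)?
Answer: Rational(-9648878540, 3683773) ≈ -2619.3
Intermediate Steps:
Function('g')(j) = Pow(j, 2) (Function('g')(j) = Add(Pow(j, 2), 0) = Pow(j, 2))
Function('a')(o, Z) = Pow(o, 3) (Function('a')(o, Z) = Mul(Pow(o, 2), o) = Pow(o, 3))
Function('l')(t, A) = Pow(t, 4) (Function('l')(t, A) = Mul(Pow(t, 3), t) = Pow(t, 4))
Add(Mul(34968, Pow(2424, -1)), Mul(Function('l')(-99, -40), Pow(-36473, -1))) = Add(Mul(34968, Pow(2424, -1)), Mul(Pow(-99, 4), Pow(-36473, -1))) = Add(Mul(34968, Rational(1, 2424)), Mul(96059601, Rational(-1, 36473))) = Add(Rational(1457, 101), Rational(-96059601, 36473)) = Rational(-9648878540, 3683773)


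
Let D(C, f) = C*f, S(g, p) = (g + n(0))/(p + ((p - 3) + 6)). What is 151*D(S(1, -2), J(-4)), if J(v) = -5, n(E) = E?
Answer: 755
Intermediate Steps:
S(g, p) = g/(3 + 2*p) (S(g, p) = (g + 0)/(p + ((p - 3) + 6)) = g/(p + ((-3 + p) + 6)) = g/(p + (3 + p)) = g/(3 + 2*p))
151*D(S(1, -2), J(-4)) = 151*((1/(3 + 2*(-2)))*(-5)) = 151*((1/(3 - 4))*(-5)) = 151*((1/(-1))*(-5)) = 151*((1*(-1))*(-5)) = 151*(-1*(-5)) = 151*5 = 755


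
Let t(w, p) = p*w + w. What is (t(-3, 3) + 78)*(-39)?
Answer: -2574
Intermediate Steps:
t(w, p) = w + p*w
(t(-3, 3) + 78)*(-39) = (-3*(1 + 3) + 78)*(-39) = (-3*4 + 78)*(-39) = (-12 + 78)*(-39) = 66*(-39) = -2574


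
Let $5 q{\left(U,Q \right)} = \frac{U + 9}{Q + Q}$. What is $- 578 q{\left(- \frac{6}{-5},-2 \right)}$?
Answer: $\frac{14739}{50} \approx 294.78$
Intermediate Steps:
$q{\left(U,Q \right)} = \frac{9 + U}{10 Q}$ ($q{\left(U,Q \right)} = \frac{\left(U + 9\right) \frac{1}{Q + Q}}{5} = \frac{\left(9 + U\right) \frac{1}{2 Q}}{5} = \frac{\frac{1}{2} \frac{1}{Q} \left(9 + U\right)}{5} = \frac{9 + U}{10 Q}$)
$- 578 q{\left(- \frac{6}{-5},-2 \right)} = - 578 \frac{9 - \frac{6}{-5}}{10 \left(-2\right)} = - 578 \cdot \frac{1}{10} \left(- \frac{1}{2}\right) \left(9 - - \frac{6}{5}\right) = - 578 \cdot \frac{1}{10} \left(- \frac{1}{2}\right) \left(9 + \frac{6}{5}\right) = - 578 \cdot \frac{1}{10} \left(- \frac{1}{2}\right) \frac{51}{5} = \left(-578\right) \left(- \frac{51}{100}\right) = \frac{14739}{50}$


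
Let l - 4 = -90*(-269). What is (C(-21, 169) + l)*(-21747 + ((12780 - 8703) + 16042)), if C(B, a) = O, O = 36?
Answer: -39479000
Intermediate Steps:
l = 24214 (l = 4 - 90*(-269) = 4 + 24210 = 24214)
C(B, a) = 36
(C(-21, 169) + l)*(-21747 + ((12780 - 8703) + 16042)) = (36 + 24214)*(-21747 + ((12780 - 8703) + 16042)) = 24250*(-21747 + (4077 + 16042)) = 24250*(-21747 + 20119) = 24250*(-1628) = -39479000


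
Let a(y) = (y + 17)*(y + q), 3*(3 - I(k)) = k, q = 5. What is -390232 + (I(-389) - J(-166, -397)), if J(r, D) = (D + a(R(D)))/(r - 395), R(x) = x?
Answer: -12864539/33 ≈ -3.8983e+5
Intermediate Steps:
I(k) = 3 - k/3
a(y) = (5 + y)*(17 + y) (a(y) = (y + 17)*(y + 5) = (17 + y)*(5 + y) = (5 + y)*(17 + y))
J(r, D) = (85 + D² + 23*D)/(-395 + r) (J(r, D) = (D + (85 + D² + 22*D))/(r - 395) = (85 + D² + 23*D)/(-395 + r))
-390232 + (I(-389) - J(-166, -397)) = -390232 + ((3 - ⅓*(-389)) - (85 + (-397)² + 23*(-397))/(-395 - 166)) = -390232 + ((3 + 389/3) - (85 + 157609 - 9131)/(-561)) = -390232 + (398/3 - (-1)*148563/561) = -390232 + (398/3 - 1*(-2913/11)) = -390232 + (398/3 + 2913/11) = -390232 + 13117/33 = -12864539/33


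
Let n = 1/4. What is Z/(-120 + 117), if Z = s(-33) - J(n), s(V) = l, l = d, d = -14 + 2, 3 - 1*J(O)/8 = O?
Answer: 34/3 ≈ 11.333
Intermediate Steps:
n = ¼ ≈ 0.25000
J(O) = 24 - 8*O
d = -12
l = -12
s(V) = -12
Z = -34 (Z = -12 - (24 - 8*¼) = -12 - (24 - 2) = -12 - 1*22 = -12 - 22 = -34)
Z/(-120 + 117) = -34/(-120 + 117) = -34/(-3) = -34*(-⅓) = 34/3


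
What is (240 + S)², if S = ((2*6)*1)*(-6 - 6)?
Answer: 9216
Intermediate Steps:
S = -144 (S = (12*1)*(-12) = 12*(-12) = -144)
(240 + S)² = (240 - 144)² = 96² = 9216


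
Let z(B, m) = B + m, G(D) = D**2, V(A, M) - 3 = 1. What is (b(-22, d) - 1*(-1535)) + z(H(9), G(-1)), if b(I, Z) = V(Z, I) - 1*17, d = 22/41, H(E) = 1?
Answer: 1524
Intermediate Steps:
V(A, M) = 4 (V(A, M) = 3 + 1 = 4)
d = 22/41 (d = 22*(1/41) = 22/41 ≈ 0.53658)
b(I, Z) = -13 (b(I, Z) = 4 - 1*17 = 4 - 17 = -13)
(b(-22, d) - 1*(-1535)) + z(H(9), G(-1)) = (-13 - 1*(-1535)) + (1 + (-1)**2) = (-13 + 1535) + (1 + 1) = 1522 + 2 = 1524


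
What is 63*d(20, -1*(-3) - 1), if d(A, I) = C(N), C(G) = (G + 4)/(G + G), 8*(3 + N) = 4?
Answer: -189/10 ≈ -18.900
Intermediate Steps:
N = -5/2 (N = -3 + (⅛)*4 = -3 + ½ = -5/2 ≈ -2.5000)
C(G) = (4 + G)/(2*G) (C(G) = (4 + G)/((2*G)) = (4 + G)*(1/(2*G)) = (4 + G)/(2*G))
d(A, I) = -3/10 (d(A, I) = (4 - 5/2)/(2*(-5/2)) = (½)*(-⅖)*(3/2) = -3/10)
63*d(20, -1*(-3) - 1) = 63*(-3/10) = -189/10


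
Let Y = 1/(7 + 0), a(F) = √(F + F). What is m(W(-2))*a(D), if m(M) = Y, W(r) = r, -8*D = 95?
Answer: I*√95/14 ≈ 0.6962*I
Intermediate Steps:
D = -95/8 (D = -⅛*95 = -95/8 ≈ -11.875)
a(F) = √2*√F (a(F) = √(2*F) = √2*√F)
Y = ⅐ (Y = 1/7 = ⅐ ≈ 0.14286)
m(M) = ⅐
m(W(-2))*a(D) = (√2*√(-95/8))/7 = (√2*(I*√190/4))/7 = (I*√95/2)/7 = I*√95/14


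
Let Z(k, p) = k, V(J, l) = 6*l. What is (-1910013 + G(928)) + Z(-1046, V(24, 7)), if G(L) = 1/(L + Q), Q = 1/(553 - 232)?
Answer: -569283454130/297889 ≈ -1.9111e+6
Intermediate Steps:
Q = 1/321 ≈ 0.0031153
G(L) = 1/(1/321 + L) (G(L) = 1/(L + 1/321) = 1/(1/321 + L))
(-1910013 + G(928)) + Z(-1046, V(24, 7)) = (-1910013 + 321/(1 + 321*928)) - 1046 = (-1910013 + 321/(1 + 297888)) - 1046 = (-1910013 + 321/297889) - 1046 = -568971862236/297889 - 1046 = -569283454130/297889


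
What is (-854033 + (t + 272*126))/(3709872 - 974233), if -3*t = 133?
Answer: -2459416/8206917 ≈ -0.29968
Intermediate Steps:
t = -133/3 (t = -⅓*133 = -133/3 ≈ -44.333)
(-854033 + (t + 272*126))/(3709872 - 974233) = (-854033 + (-133/3 + 272*126))/(3709872 - 974233) = (-854033 + (-133/3 + 34272))/2735639 = (-854033 + 102683/3)*(1/2735639) = -2459416/3*1/2735639 = -2459416/8206917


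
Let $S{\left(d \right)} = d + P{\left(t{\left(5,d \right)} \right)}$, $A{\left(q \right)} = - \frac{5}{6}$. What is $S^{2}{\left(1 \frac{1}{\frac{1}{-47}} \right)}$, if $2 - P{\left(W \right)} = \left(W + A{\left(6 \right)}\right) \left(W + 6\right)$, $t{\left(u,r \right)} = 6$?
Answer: $11449$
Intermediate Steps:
$A{\left(q \right)} = - \frac{5}{6}$ ($A{\left(q \right)} = \left(-5\right) \frac{1}{6} = - \frac{5}{6}$)
$P{\left(W \right)} = 2 - \left(6 + W\right) \left(- \frac{5}{6} + W\right)$ ($P{\left(W \right)} = 2 - \left(W - \frac{5}{6}\right) \left(W + 6\right) = 2 - \left(- \frac{5}{6} + W\right) \left(6 + W\right) = 2 - \left(6 + W\right) \left(- \frac{5}{6} + W\right)$)
$S{\left(d \right)} = -60 + d$ ($S{\left(d \right)} = d - 60 = -60 + d$)
$S^{2}{\left(1 \frac{1}{\frac{1}{-47}} \right)} = \left(-60 + 1 \frac{1}{\frac{1}{-47}}\right)^{2} = \left(-60 + 1 \frac{1}{- \frac{1}{47}}\right)^{2} = \left(-60 + 1 \left(-47\right)\right)^{2} = \left(-60 - 47\right)^{2} = \left(-107\right)^{2} = 11449$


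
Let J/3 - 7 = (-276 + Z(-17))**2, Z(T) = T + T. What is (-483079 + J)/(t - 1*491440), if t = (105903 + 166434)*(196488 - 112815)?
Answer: -194758/22786762361 ≈ -8.5470e-6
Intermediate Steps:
Z(T) = 2*T
t = 22787253801 (t = 272337*83673 = 22787253801)
J = 288321 (J = 21 + 3*(-276 + 2*(-17))**2 = 21 + 3*(-276 - 34)**2 = 21 + 3*(-310)**2 = 21 + 3*96100 = 21 + 288300 = 288321)
(-483079 + J)/(t - 1*491440) = (-483079 + 288321)/(22787253801 - 1*491440) = -194758/(22787253801 - 491440) = -194758/22786762361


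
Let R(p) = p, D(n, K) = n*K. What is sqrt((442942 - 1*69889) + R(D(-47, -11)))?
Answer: sqrt(373570) ≈ 611.20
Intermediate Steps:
D(n, K) = K*n
sqrt((442942 - 1*69889) + R(D(-47, -11))) = sqrt((442942 - 1*69889) - 11*(-47)) = sqrt((442942 - 69889) + 517) = sqrt(373053 + 517) = sqrt(373570)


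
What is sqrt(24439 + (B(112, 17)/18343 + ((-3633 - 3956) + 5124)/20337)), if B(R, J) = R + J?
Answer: sqrt(3400916050746161109357)/373041591 ≈ 156.33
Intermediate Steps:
B(R, J) = J + R
sqrt(24439 + (B(112, 17)/18343 + ((-3633 - 3956) + 5124)/20337)) = sqrt(24439 + ((17 + 112)/18343 + ((-3633 - 3956) + 5124)/20337)) = sqrt(24439 + (129*(1/18343) + (-7589 + 5124)*(1/20337))) = sqrt(24439 + (129/18343 - 2465*1/20337)) = sqrt(24439 + (129/18343 - 2465/20337)) = sqrt(24439 - 42592022/373041591) = sqrt(9116720850427/373041591) = sqrt(3400916050746161109357)/373041591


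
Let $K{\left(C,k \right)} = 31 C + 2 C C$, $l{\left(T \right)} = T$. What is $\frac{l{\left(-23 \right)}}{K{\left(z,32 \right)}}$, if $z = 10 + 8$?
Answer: $- \frac{23}{1206} \approx -0.019071$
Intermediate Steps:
$z = 18$
$K{\left(C,k \right)} = 2 C^{2} + 31 C$ ($K{\left(C,k \right)} = 31 C + 2 C^{2} = 2 C^{2} + 31 C$)
$\frac{l{\left(-23 \right)}}{K{\left(z,32 \right)}} = - \frac{23}{18 \left(31 + 2 \cdot 18\right)} = - \frac{23}{18 \left(31 + 36\right)} = - \frac{23}{18 \cdot 67} = - \frac{23}{1206}$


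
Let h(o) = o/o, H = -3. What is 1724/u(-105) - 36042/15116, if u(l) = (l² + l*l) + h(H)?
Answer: -384351079/166661458 ≈ -2.3062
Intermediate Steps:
h(o) = 1
u(l) = 1 + 2*l² (u(l) = (l² + l*l) + 1 = (l² + l²) + 1 = 2*l² + 1 = 1 + 2*l²)
1724/u(-105) - 36042/15116 = 1724/(1 + 2*(-105)²) - 36042/15116 = 1724/(1 + 2*11025) - 36042*1/15116 = 1724/(1 + 22050) - 18021/7558 = 1724/22051 - 18021/7558 = -384351079/166661458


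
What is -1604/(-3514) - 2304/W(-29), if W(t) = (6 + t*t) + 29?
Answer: -278798/128261 ≈ -2.1737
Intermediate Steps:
W(t) = 35 + t² (W(t) = (6 + t²) + 29 = 35 + t²)
-1604/(-3514) - 2304/W(-29) = -1604/(-3514) - 2304/(35 + (-29)²) = -1604*(-1/3514) - 2304/(35 + 841) = 802/1757 - 2304/876 = 802/1757 - 2304*1/876 = 802/1757 - 192/73 = -278798/128261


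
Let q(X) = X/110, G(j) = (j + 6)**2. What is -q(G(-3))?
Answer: -9/110 ≈ -0.081818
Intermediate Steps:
G(j) = (6 + j)**2
q(X) = X/110 (q(X) = X*(1/110) = X/110)
-q(G(-3)) = -(6 - 3)**2/110 = -3**2/110 = -9/110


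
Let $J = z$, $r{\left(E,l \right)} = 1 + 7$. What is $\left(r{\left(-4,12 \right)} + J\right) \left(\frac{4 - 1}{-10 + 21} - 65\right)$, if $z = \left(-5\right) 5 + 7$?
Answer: $\frac{7120}{11} \approx 647.27$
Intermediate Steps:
$r{\left(E,l \right)} = 8$
$z = -18$ ($z = -25 + 7 = -18$)
$J = -18$
$\left(r{\left(-4,12 \right)} + J\right) \left(\frac{4 - 1}{-10 + 21} - 65\right) = \left(8 - 18\right) \left(\frac{4 - 1}{-10 + 21} - 65\right) = - 10 \left(\frac{3}{11} - 65\right) = \left(-10\right) \left(- \frac{712}{11}\right) = \frac{7120}{11}$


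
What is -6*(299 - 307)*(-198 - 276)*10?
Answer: -227520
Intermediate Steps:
-6*(299 - 307)*(-198 - 276)*10 = -(-48)*(-474)*10 = -6*3792*10 = -22752*10 = -227520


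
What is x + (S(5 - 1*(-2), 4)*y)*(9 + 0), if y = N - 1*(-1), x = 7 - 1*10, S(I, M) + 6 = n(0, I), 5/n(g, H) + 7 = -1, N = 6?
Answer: -3363/8 ≈ -420.38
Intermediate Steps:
n(g, H) = -5/8 (n(g, H) = 5/(-7 - 1) = 5/(-8) = 5*(-⅛) = -5/8)
S(I, M) = -53/8 (S(I, M) = -6 - 5/8 = -53/8)
x = -3 (x = 7 - 10 = -3)
y = 7 (y = 6 - 1*(-1) = 6 + 1 = 7)
x + (S(5 - 1*(-2), 4)*y)*(9 + 0) = -3 + (-53/8*7)*(9 + 0) = -3 - 371/8*9 = -3 - 3339/8 = -3363/8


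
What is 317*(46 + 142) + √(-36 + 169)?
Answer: 59596 + √133 ≈ 59608.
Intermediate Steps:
317*(46 + 142) + √(-36 + 169) = 317*188 + √133 = 59596 + √133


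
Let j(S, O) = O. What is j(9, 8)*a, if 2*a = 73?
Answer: 292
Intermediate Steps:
a = 73/2 (a = (½)*73 = 73/2 ≈ 36.500)
j(9, 8)*a = 8*(73/2) = 292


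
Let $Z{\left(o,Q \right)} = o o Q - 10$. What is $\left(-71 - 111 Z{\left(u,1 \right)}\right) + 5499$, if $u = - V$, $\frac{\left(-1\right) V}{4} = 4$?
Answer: $-21878$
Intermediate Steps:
$V = -16$ ($V = \left(-4\right) 4 = -16$)
$u = 16$ ($u = \left(-1\right) \left(-16\right) = 16$)
$Z{\left(o,Q \right)} = -10 + Q o^{2}$ ($Z{\left(o,Q \right)} = o^{2} Q - 10 = Q o^{2} - 10 = -10 + Q o^{2}$)
$\left(-71 - 111 Z{\left(u,1 \right)}\right) + 5499 = \left(-71 - 111 \left(-10 + 1 \cdot 16^{2}\right)\right) + 5499 = \left(-71 - 111 \left(-10 + 1 \cdot 256\right)\right) + 5499 = \left(-71 - 111 \left(-10 + 256\right)\right) + 5499 = \left(-71 - 27306\right) + 5499 = -27377 + 5499 = -21878$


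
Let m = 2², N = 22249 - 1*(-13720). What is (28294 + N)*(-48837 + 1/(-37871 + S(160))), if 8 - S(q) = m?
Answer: -118842252228840/37867 ≈ -3.1384e+9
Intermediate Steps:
N = 35969 (N = 22249 + 13720 = 35969)
m = 4
S(q) = 4 (S(q) = 8 - 1*4 = 8 - 4 = 4)
(28294 + N)*(-48837 + 1/(-37871 + S(160))) = (28294 + 35969)*(-48837 + 1/(-37871 + 4)) = 64263*(-48837 + 1/(-37867)) = 64263*(-48837 - 1/37867) = 64263*(-1849310680/37867) = -118842252228840/37867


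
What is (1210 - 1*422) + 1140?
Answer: 1928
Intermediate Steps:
(1210 - 1*422) + 1140 = (1210 - 422) + 1140 = 788 + 1140 = 1928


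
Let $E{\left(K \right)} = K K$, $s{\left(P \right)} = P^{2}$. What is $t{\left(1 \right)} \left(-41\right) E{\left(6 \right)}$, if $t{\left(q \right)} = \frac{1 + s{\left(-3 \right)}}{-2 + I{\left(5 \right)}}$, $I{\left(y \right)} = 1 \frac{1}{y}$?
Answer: $8200$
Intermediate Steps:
$I{\left(y \right)} = \frac{1}{y}$
$E{\left(K \right)} = K^{2}$
$t{\left(q \right)} = - \frac{50}{9}$ ($t{\left(q \right)} = \frac{1 + \left(-3\right)^{2}}{-2 + \frac{1}{5}} = \frac{1 + 9}{-2 + \frac{1}{5}} = \frac{10}{- \frac{9}{5}} = 10 \left(- \frac{5}{9}\right) = - \frac{50}{9}$)
$t{\left(1 \right)} \left(-41\right) E{\left(6 \right)} = \left(- \frac{50}{9}\right) \left(-41\right) 6^{2} = \frac{2050}{9} \cdot 36 = 8200$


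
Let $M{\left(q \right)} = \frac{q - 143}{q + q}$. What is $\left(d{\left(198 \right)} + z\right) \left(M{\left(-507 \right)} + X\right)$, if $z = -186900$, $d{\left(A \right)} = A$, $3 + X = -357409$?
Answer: $\frac{867482402062}{13} \approx 6.6729 \cdot 10^{10}$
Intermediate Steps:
$X = -357412$ ($X = -3 - 357409 = -357412$)
$M{\left(q \right)} = \frac{-143 + q}{2 q}$
$\left(d{\left(198 \right)} + z\right) \left(M{\left(-507 \right)} + X\right) = \left(198 - 186900\right) \left(\frac{-143 - 507}{2 \left(-507\right)} - 357412\right) = - 186702 \left(\frac{1}{2} \left(- \frac{1}{507}\right) \left(-650\right) - 357412\right) = - 186702 \left(\frac{25}{39} - 357412\right) = \left(-186702\right) \left(- \frac{13939043}{39}\right) = \frac{867482402062}{13}$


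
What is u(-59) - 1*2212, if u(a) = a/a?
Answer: -2211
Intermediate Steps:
u(a) = 1
u(-59) - 1*2212 = 1 - 1*2212 = 1 - 2212 = -2211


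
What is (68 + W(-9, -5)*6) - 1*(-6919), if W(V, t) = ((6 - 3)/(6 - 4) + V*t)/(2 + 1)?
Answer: 7080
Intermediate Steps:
W(V, t) = 1/2 + V*t/3 (W(V, t) = (3/2 + V*t)/3 = (3*(1/2) + V*t)*(1/3) = (3/2 + V*t)*(1/3) = 1/2 + V*t/3)
(68 + W(-9, -5)*6) - 1*(-6919) = (68 + (1/2 + (1/3)*(-9)*(-5))*6) - 1*(-6919) = (68 + (1/2 + 15)*6) + 6919 = (68 + (31/2)*6) + 6919 = (68 + 93) + 6919 = 161 + 6919 = 7080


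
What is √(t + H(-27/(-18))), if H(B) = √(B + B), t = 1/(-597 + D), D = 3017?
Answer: √(5 + 12100*√3)/110 ≈ 1.3162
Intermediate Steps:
t = 1/2420 (t = 1/(-597 + 3017) = 1/2420 ≈ 0.00041322)
H(B) = √2*√B (H(B) = √(2*B) = √2*√B)
√(t + H(-27/(-18))) = √(1/2420 + √2*√(-27/(-18))) = √(1/2420 + √2*√(-27*(-1/18))) = √(1/2420 + √2*√(3/2)) = √(1/2420 + √2*(√6/2)) = √(1/2420 + √3)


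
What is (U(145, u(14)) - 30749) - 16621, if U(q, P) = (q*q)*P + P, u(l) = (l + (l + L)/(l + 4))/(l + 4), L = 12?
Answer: -2375663/81 ≈ -29329.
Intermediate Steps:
u(l) = (l + (12 + l)/(4 + l))/(4 + l) (u(l) = (l + (l + 12)/(l + 4))/(l + 4) = (l + (12 + l)/(4 + l))/(4 + l))
U(q, P) = P + P*q² (U(q, P) = q²*P + P = P*q² + P = P + P*q²)
(U(145, u(14)) - 30749) - 16621 = (((12 + 14² + 5*14)/(4 + 14)²)*(1 + 145²) - 30749) - 16621 = (((12 + 196 + 70)/18²)*(1 + 21025) - 30749) - 16621 = (((1/324)*278)*21026 - 30749) - 16621 = ((139/162)*21026 - 30749) - 16621 = (1461307/81 - 30749) - 16621 = -1029362/81 - 16621 = -2375663/81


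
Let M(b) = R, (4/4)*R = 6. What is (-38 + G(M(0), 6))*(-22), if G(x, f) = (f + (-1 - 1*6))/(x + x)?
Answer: 5027/6 ≈ 837.83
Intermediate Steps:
R = 6
M(b) = 6
G(x, f) = (-7 + f)/(2*x) (G(x, f) = (f + (-1 - 6))/((2*x)) = (f - 7)*(1/(2*x)) = (-7 + f)*(1/(2*x)) = (-7 + f)/(2*x))
(-38 + G(M(0), 6))*(-22) = (-38 + (½)*(-7 + 6)/6)*(-22) = (-38 + (½)*(⅙)*(-1))*(-22) = (-38 - 1/12)*(-22) = -457/12*(-22) = 5027/6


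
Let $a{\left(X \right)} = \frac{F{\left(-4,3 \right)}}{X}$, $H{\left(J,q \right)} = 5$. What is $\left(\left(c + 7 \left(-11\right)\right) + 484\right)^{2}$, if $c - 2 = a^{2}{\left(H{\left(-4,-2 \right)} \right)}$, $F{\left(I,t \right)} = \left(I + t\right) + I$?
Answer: $168100$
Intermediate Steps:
$F{\left(I,t \right)} = t + 2 I$
$a{\left(X \right)} = - \frac{5}{X}$ ($a{\left(X \right)} = \frac{3 + 2 \left(-4\right)}{X} = \frac{3 - 8}{X} = - \frac{5}{X}$)
$c = 3$ ($c = 2 + \left(- \frac{5}{5}\right)^{2} = 2 + \left(\left(-5\right) \frac{1}{5}\right)^{2} = 2 + \left(-1\right)^{2} = 2 + 1 = 3$)
$\left(\left(c + 7 \left(-11\right)\right) + 484\right)^{2} = \left(\left(3 + 7 \left(-11\right)\right) + 484\right)^{2} = \left(\left(3 - 77\right) + 484\right)^{2} = \left(-74 + 484\right)^{2} = 410^{2} = 168100$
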